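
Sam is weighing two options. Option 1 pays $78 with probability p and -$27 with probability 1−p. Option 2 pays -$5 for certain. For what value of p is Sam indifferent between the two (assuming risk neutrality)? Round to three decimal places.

p = 0.210

p·78 + (1−p)·(-27) = -5
105p − 27 = -5
p = (-5 + 27) / 105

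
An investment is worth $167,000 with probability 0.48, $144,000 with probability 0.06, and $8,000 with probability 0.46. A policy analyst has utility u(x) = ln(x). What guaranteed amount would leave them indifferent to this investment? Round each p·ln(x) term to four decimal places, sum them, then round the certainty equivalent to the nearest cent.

E[u] = 0.48·ln(167000) + 0.06·ln(144000) + 0.46·ln(8000) = 5.7724 + 0.7127 + 4.1341 = 10.6192
CE = e^10.6192 ≈ 40912.87

$40,912.87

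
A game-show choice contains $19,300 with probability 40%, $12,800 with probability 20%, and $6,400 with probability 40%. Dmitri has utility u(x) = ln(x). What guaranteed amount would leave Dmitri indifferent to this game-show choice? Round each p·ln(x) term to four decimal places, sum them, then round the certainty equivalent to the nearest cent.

E[u] = 0.4·ln(19300) + 0.2·ln(12800) + 0.4·ln(6400) = 3.9471 + 1.8914 + 3.5056 = 9.3441
CE = e^9.3441 ≈ 11431.18

$11,431.18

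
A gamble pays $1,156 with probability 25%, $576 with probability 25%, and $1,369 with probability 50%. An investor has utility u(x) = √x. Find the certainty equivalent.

E[u] = 0.25·√1156 + 0.25·√576 + 0.5·√1369 = 0.25·34 + 0.25·24 + 0.5·37 = 33
CE = (33)² = 1089

$1,089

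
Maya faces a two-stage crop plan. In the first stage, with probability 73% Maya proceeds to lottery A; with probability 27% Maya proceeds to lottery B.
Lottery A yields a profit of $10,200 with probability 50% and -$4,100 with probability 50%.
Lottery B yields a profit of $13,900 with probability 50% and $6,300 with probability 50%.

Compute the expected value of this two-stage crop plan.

EV(A) = 0.5 × 10200 + 0.5 × (-4100) = 5100 − 2050 = 3050
EV(B) = 0.5 × 13900 + 0.5 × 6300 = 6950 + 3150 = 10100
Overall = 0.73 × 3050 + 0.27 × 10100 = 2226.5 + 2727 = 4953.5

$4,953.50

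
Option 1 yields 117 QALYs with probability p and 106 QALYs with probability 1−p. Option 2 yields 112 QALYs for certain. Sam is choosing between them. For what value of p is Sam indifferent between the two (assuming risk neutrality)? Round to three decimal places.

p·117 + (1−p)·106 = 112
11p + 106 = 112
p = (112 − 106) / 11

p = 0.545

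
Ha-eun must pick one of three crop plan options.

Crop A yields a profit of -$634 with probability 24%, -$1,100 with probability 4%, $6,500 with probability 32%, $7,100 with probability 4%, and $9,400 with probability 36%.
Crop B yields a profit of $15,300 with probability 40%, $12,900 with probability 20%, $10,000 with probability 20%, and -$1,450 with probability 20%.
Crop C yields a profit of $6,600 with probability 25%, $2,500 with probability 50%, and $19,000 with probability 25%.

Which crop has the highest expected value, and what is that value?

Crop A = 0.24 × (-634) + 0.04 × (-1100) + 0.32 × 6500 + 0.04 × 7100 + 0.36 × 9400 = -152.16 − 44 + 2080 + 284 + 3384 = 5551.84
Crop B = 0.4 × 15300 + 0.2 × 12900 + 0.2 × 10000 + 0.2 × (-1450) = 6120 + 2580 + 2000 − 290 = 10410
Crop C = 0.25 × 6600 + 0.5 × 2500 + 0.25 × 19000 = 1650 + 1250 + 4750 = 7650

Crop B ($10,410)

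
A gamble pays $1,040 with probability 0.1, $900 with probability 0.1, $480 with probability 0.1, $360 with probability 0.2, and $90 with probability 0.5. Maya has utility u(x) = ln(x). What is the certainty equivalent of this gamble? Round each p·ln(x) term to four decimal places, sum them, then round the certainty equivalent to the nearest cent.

E[u] = 0.1·ln(1040) + 0.1·ln(900) + 0.1·ln(480) + 0.2·ln(360) + 0.5·ln(90) = 0.6947 + 0.6802 + 0.6174 + 1.1772 + 2.2499 = 5.4194
CE = e^5.4194 ≈ 225.74

$225.74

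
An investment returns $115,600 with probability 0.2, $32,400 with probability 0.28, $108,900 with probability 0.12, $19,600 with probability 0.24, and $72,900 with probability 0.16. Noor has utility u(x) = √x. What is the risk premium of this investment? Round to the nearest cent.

$6,496.96

E[u] = 0.2·√115600 + 0.28·√32400 + 0.12·√108900 + 0.24·√19600 + 0.16·√72900 = 0.2·340 + 0.28·180 + 0.12·330 + 0.24·140 + 0.16·270 = 234.8
CE = (234.8)² = 55131.04
Risk premium = EV − CE = 61628 − 55131.04 = 6496.96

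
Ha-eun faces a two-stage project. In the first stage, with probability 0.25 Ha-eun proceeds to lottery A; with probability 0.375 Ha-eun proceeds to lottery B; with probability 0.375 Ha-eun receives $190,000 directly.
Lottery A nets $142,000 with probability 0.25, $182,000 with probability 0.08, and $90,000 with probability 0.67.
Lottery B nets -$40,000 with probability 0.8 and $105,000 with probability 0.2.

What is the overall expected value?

EV(A) = 0.25 × 142000 + 0.08 × 182000 + 0.67 × 90000 = 35500 + 14560 + 60300 = 110360
EV(B) = 0.8 × (-40000) + 0.2 × 105000 = -32000 + 21000 = -11000
Branch C: 190000 (certain)
Overall = 0.25 × 110360 + 0.375 × (-11000) + 0.375 × 190000 = 27590 − 4125 + 71250 = 94715

$94,715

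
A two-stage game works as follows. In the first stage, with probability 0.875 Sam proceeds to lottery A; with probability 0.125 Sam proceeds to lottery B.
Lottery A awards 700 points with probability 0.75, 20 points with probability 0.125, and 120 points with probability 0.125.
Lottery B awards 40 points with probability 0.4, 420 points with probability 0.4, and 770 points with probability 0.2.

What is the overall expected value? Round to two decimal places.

EV(A) = 0.75 × 700 + 0.125 × 20 + 0.125 × 120 = 525 + 2.5 + 15 = 542.5
EV(B) = 0.4 × 40 + 0.4 × 420 + 0.2 × 770 = 16 + 168 + 154 = 338
Overall = 0.875 × 542.5 + 0.125 × 338 = 474.6875 + 42.25 = 516.9375

516.94 points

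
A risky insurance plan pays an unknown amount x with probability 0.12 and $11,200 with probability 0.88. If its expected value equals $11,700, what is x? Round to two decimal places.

0.12·x + 0.88·11200 = 11700
0.12·x = 11700 − 9856 = 1844
x = 1844 / 0.12 = 15366.6667

x = $15,366.67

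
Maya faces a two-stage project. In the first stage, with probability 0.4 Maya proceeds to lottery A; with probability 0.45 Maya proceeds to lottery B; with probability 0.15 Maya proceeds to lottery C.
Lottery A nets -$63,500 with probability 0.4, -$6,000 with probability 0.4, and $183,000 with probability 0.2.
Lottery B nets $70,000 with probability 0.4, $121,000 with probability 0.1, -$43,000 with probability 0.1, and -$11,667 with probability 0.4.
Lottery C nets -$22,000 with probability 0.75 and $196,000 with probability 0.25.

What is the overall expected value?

$22,404.94

EV(A) = 0.4 × (-63500) + 0.4 × (-6000) + 0.2 × 183000 = -25400 − 2400 + 36600 = 8800
EV(B) = 0.4 × 70000 + 0.1 × 121000 + 0.1 × (-43000) + 0.4 × (-11667) = 28000 + 12100 − 4300 − 4666.8 = 31133.2
EV(C) = 0.75 × (-22000) + 0.25 × 196000 = -16500 + 49000 = 32500
Overall = 0.4 × 8800 + 0.45 × 31133.2 + 0.15 × 32500 = 3520 + 14009.94 + 4875 = 22404.94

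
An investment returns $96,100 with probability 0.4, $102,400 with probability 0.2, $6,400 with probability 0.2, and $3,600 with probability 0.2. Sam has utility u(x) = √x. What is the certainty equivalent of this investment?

E[u] = 0.4·√96100 + 0.2·√102400 + 0.2·√6400 + 0.2·√3600 = 0.4·310 + 0.2·320 + 0.2·80 + 0.2·60 = 216
CE = (216)² = 46656

$46,656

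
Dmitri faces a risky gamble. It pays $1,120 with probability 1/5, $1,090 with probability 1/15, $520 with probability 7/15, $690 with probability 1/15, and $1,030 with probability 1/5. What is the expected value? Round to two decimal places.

$791.33

EV = 1/5 × 1120 + 1/15 × 1090 + 7/15 × 520 + 1/15 × 690 + 1/5 × 1030 = 224 + 72.6667 + 242.6667 + 46 + 206 = 791.3333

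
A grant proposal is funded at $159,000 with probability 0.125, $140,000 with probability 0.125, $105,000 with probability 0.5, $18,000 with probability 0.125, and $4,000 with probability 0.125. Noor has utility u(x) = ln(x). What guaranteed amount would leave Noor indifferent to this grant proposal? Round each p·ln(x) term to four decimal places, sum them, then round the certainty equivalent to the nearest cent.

E[u] = 0.125·ln(159000) + 0.125·ln(140000) + 0.5·ln(105000) + 0.125·ln(18000) + 0.125·ln(4000) = 1.4971 + 1.4812 + 5.7809 + 1.2248 + 1.0368 = 11.0208
CE = e^11.0208 ≈ 61132.57

$61,132.57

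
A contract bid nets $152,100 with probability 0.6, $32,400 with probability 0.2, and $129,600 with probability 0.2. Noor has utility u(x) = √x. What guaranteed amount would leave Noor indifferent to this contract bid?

$116,964

E[u] = 0.6·√152100 + 0.2·√32400 + 0.2·√129600 = 0.6·390 + 0.2·180 + 0.2·360 = 342
CE = (342)² = 116964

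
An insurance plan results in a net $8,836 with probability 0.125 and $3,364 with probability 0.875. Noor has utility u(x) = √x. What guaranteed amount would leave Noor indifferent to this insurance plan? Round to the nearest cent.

$3,906.25

E[u] = 0.125·√8836 + 0.875·√3364 = 0.125·94 + 0.875·58 = 62.5
CE = (62.5)² = 3906.25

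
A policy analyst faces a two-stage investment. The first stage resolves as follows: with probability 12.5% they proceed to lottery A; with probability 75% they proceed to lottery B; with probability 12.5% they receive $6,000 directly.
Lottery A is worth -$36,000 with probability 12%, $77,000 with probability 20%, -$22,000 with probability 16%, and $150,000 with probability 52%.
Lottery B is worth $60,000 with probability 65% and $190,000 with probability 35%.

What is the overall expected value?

$90,570

EV(A) = 0.12 × (-36000) + 0.2 × 77000 + 0.16 × (-22000) + 0.52 × 150000 = -4320 + 15400 − 3520 + 78000 = 85560
EV(B) = 0.65 × 60000 + 0.35 × 190000 = 39000 + 66500 = 105500
Branch C: 6000 (certain)
Overall = 0.125 × 85560 + 0.75 × 105500 + 0.125 × 6000 = 10695 + 79125 + 750 = 90570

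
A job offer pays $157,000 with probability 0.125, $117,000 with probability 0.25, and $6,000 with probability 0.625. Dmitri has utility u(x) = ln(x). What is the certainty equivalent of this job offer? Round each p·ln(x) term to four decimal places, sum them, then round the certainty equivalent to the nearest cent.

E[u] = 0.125·ln(157000) + 0.25·ln(117000) + 0.625·ln(6000) = 1.4955 + 2.9175 + 5.4372 = 9.8502
CE = e^9.8502 ≈ 18962.15

$18,962.15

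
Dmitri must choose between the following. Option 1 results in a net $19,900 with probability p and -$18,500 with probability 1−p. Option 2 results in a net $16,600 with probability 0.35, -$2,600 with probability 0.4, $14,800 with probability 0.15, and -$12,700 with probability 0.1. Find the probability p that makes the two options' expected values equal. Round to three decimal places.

p = 0.631

EV(Option 2) = 0.35 × 16600 + 0.4 × (-2600) + 0.15 × 14800 + 0.1 × (-12700) = 5810 − 1040 + 2220 − 1270 = 5720
p·19900 + (1−p)·(-18500) = 5720
38400p − 18500 = 5720
p = (5720 + 18500) / 38400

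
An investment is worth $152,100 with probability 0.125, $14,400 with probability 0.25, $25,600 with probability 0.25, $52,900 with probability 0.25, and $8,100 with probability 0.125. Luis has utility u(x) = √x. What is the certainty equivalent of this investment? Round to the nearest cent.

$35,156.25

E[u] = 0.125·√152100 + 0.25·√14400 + 0.25·√25600 + 0.25·√52900 + 0.125·√8100 = 0.125·390 + 0.25·120 + 0.25·160 + 0.25·230 + 0.125·90 = 187.5
CE = (187.5)² = 35156.25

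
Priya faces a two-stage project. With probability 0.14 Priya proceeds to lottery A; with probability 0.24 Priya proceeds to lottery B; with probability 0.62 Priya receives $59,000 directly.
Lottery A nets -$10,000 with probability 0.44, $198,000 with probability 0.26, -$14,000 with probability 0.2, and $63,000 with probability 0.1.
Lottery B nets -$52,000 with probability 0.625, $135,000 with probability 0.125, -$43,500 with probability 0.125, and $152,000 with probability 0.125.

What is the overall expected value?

$43,166.20

EV(A) = 0.44 × (-10000) + 0.26 × 198000 + 0.2 × (-14000) + 0.1 × 63000 = -4400 + 51480 − 2800 + 6300 = 50580
EV(B) = 0.625 × (-52000) + 0.125 × 135000 + 0.125 × (-43500) + 0.125 × 152000 = -32500 + 16875 − 5437.5 + 19000 = -2062.5
Branch C: 59000 (certain)
Overall = 0.14 × 50580 + 0.24 × (-2062.5) + 0.62 × 59000 = 7081.2 − 495 + 36580 = 43166.2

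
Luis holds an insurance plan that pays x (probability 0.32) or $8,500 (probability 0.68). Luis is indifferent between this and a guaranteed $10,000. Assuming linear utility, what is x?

0.32·x + 0.68·8500 = 10000
0.32·x = 10000 − 5780 = 4220
x = 4220 / 0.32 = 13187.5

x = $13,187.50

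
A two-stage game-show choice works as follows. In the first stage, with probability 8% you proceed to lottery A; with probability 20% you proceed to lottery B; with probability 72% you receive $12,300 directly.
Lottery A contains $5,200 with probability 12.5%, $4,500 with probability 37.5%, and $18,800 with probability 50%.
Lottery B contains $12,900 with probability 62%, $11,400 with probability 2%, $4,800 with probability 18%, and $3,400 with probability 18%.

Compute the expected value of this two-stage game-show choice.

$11,735.40

EV(A) = 0.125 × 5200 + 0.375 × 4500 + 0.5 × 18800 = 650 + 1687.5 + 9400 = 11737.5
EV(B) = 0.62 × 12900 + 0.02 × 11400 + 0.18 × 4800 + 0.18 × 3400 = 7998 + 228 + 864 + 612 = 9702
Branch C: 12300 (certain)
Overall = 0.08 × 11737.5 + 0.2 × 9702 + 0.72 × 12300 = 939 + 1940.4 + 8856 = 11735.4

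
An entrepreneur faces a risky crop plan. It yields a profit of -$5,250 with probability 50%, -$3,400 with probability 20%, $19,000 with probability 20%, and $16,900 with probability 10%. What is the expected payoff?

EV = 0.5 × (-5250) + 0.2 × (-3400) + 0.2 × 19000 + 0.1 × 16900 = -2625 − 680 + 3800 + 1690 = 2185

$2,185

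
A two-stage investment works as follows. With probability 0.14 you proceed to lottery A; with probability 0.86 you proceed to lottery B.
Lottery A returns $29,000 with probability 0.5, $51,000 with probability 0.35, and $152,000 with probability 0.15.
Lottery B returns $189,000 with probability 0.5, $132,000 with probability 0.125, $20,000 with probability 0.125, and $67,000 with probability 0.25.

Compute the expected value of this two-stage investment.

EV(A) = 0.5 × 29000 + 0.35 × 51000 + 0.15 × 152000 = 14500 + 17850 + 22800 = 55150
EV(B) = 0.5 × 189000 + 0.125 × 132000 + 0.125 × 20000 + 0.25 × 67000 = 94500 + 16500 + 2500 + 16750 = 130250
Overall = 0.14 × 55150 + 0.86 × 130250 = 7721 + 112015 = 119736

$119,736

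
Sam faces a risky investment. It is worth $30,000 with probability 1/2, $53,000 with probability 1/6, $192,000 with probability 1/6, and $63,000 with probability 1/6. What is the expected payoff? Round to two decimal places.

EV = 1/2 × 30000 + 1/6 × 53000 + 1/6 × 192000 + 1/6 × 63000 = 15000 + 8833.3333 + 32000 + 10500 = 66333.3333

$66,333.33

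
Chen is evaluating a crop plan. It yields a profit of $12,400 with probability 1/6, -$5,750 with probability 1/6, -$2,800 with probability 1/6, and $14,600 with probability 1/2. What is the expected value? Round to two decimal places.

$7,941.67

EV = 1/6 × 12400 + 1/6 × (-5750) + 1/6 × (-2800) + 1/2 × 14600 = 2066.6667 − 958.3333 − 466.6667 + 7300 = 7941.6667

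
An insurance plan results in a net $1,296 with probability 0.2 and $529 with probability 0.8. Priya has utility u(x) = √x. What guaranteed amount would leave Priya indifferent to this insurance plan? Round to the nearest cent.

E[u] = 0.2·√1296 + 0.8·√529 = 0.2·36 + 0.8·23 = 25.6
CE = (25.6)² = 655.36

$655.36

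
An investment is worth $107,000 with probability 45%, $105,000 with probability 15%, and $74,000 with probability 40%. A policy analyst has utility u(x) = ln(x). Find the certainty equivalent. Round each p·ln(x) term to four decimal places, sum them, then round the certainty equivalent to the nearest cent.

$92,069.59

E[u] = 0.45·ln(107000) + 0.15·ln(105000) + 0.4·ln(74000) = 5.2113 + 1.7343 + 4.4847 = 11.4303
CE = e^11.4303 ≈ 92069.59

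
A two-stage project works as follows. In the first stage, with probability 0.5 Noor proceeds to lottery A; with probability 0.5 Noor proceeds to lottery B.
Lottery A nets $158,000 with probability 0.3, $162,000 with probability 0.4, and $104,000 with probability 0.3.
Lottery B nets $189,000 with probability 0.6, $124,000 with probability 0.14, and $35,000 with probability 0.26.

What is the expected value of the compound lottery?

$141,630

EV(A) = 0.3 × 158000 + 0.4 × 162000 + 0.3 × 104000 = 47400 + 64800 + 31200 = 143400
EV(B) = 0.6 × 189000 + 0.14 × 124000 + 0.26 × 35000 = 113400 + 17360 + 9100 = 139860
Overall = 0.5 × 143400 + 0.5 × 139860 = 71700 + 69930 = 141630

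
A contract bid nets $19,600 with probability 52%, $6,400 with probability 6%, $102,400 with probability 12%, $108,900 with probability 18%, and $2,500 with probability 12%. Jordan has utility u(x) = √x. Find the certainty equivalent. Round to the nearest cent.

E[u] = 0.52·√19600 + 0.06·√6400 + 0.12·√102400 + 0.18·√108900 + 0.12·√2500 = 0.52·140 + 0.06·80 + 0.12·320 + 0.18·330 + 0.12·50 = 181.4
CE = (181.4)² = 32905.96

$32,905.96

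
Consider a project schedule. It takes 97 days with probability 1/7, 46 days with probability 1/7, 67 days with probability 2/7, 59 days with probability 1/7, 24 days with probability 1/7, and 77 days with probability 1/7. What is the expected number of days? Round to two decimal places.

EV = 1/7 × 97 + 1/7 × 46 + 2/7 × 67 + 1/7 × 59 + 1/7 × 24 + 1/7 × 77 = 13.8571 + 6.5714 + 19.1429 + 8.4286 + 3.4286 + 11 = 62.4286

62.43 days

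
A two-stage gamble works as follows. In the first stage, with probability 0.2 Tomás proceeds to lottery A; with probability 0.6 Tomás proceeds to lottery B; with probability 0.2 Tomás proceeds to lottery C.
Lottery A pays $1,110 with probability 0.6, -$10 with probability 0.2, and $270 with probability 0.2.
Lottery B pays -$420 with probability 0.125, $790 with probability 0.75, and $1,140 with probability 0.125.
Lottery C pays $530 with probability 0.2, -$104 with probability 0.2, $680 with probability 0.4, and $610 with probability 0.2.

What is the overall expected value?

$648.94

EV(A) = 0.6 × 1110 + 0.2 × (-10) + 0.2 × 270 = 666 − 2 + 54 = 718
EV(B) = 0.125 × (-420) + 0.75 × 790 + 0.125 × 1140 = -52.5 + 592.5 + 142.5 = 682.5
EV(C) = 0.2 × 530 + 0.2 × (-104) + 0.4 × 680 + 0.2 × 610 = 106 − 20.8 + 272 + 122 = 479.2
Overall = 0.2 × 718 + 0.6 × 682.5 + 0.2 × 479.2 = 143.6 + 409.5 + 95.84 = 648.94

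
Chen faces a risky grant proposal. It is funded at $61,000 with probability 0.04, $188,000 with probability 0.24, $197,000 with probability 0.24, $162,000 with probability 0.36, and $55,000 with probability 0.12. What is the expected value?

EV = 0.04 × 61000 + 0.24 × 188000 + 0.24 × 197000 + 0.36 × 162000 + 0.12 × 55000 = 2440 + 45120 + 47280 + 58320 + 6600 = 159760

$159,760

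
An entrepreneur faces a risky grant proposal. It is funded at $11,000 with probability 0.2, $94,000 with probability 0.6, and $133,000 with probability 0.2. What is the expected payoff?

$85,200

EV = 0.2 × 11000 + 0.6 × 94000 + 0.2 × 133000 = 2200 + 56400 + 26600 = 85200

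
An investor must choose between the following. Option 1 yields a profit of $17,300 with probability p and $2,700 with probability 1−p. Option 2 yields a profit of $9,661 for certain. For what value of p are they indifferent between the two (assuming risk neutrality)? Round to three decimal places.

p = 0.477

p·17300 + (1−p)·2700 = 9661
14600p + 2700 = 9661
p = (9661 − 2700) / 14600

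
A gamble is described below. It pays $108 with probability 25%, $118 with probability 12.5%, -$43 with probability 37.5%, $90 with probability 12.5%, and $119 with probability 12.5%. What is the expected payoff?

EV = 0.25 × 108 + 0.125 × 118 + 0.375 × (-43) + 0.125 × 90 + 0.125 × 119 = 27 + 14.75 − 16.125 + 11.25 + 14.875 = 51.75

$51.75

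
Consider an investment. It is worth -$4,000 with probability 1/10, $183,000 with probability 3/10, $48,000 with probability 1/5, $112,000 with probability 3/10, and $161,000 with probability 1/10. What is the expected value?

$113,800

EV = 1/10 × (-4000) + 3/10 × 183000 + 1/5 × 48000 + 3/10 × 112000 + 1/10 × 161000 = -400 + 54900 + 9600 + 33600 + 16100 = 113800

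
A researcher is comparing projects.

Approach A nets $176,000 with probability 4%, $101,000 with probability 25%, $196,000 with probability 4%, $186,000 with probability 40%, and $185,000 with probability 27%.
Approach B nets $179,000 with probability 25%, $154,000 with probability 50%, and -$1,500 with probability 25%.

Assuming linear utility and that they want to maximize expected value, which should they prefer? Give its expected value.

Approach A ($164,480)

Approach A = 0.04 × 176000 + 0.25 × 101000 + 0.04 × 196000 + 0.4 × 186000 + 0.27 × 185000 = 7040 + 25250 + 7840 + 74400 + 49950 = 164480
Approach B = 0.25 × 179000 + 0.5 × 154000 + 0.25 × (-1500) = 44750 + 77000 − 375 = 121375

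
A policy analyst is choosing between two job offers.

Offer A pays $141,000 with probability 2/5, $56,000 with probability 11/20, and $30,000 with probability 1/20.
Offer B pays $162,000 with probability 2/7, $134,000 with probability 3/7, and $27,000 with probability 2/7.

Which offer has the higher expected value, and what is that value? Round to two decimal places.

Offer A = 2/5 × 141000 + 11/20 × 56000 + 1/20 × 30000 = 56400 + 30800 + 1500 = 88700
Offer B = 2/7 × 162000 + 3/7 × 134000 + 2/7 × 27000 = 46285.7143 + 57428.5714 + 7714.2857 = 111428.5714

Offer B ($111,428.57)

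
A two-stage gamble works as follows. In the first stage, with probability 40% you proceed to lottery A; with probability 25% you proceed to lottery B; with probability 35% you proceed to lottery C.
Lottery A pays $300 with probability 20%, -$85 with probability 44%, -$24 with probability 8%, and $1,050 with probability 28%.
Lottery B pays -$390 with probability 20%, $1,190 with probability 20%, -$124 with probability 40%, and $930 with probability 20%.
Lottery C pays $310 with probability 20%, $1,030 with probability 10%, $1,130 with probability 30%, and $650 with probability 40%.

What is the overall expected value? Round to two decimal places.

EV(A) = 0.2 × 300 + 0.44 × (-85) + 0.08 × (-24) + 0.28 × 1050 = 60 − 37.4 − 1.92 + 294 = 314.68
EV(B) = 0.2 × (-390) + 0.2 × 1190 + 0.4 × (-124) + 0.2 × 930 = -78 + 238 − 49.6 + 186 = 296.4
EV(C) = 0.2 × 310 + 0.1 × 1030 + 0.3 × 1130 + 0.4 × 650 = 62 + 103 + 339 + 260 = 764
Overall = 0.4 × 314.68 + 0.25 × 296.4 + 0.35 × 764 = 125.872 + 74.1 + 267.4 = 467.372

$467.37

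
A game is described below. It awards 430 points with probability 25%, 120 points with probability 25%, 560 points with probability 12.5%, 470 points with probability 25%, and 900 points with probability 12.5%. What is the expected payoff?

EV = 0.25 × 430 + 0.25 × 120 + 0.125 × 560 + 0.25 × 470 + 0.125 × 900 = 107.5 + 30 + 70 + 117.5 + 112.5 = 437.5

437.5 points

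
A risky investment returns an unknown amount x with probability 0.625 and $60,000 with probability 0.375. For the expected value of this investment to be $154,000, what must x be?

x = $210,400

0.625·x + 0.375·60000 = 154000
0.625·x = 154000 − 22500 = 131500
x = 131500 / 0.625 = 210400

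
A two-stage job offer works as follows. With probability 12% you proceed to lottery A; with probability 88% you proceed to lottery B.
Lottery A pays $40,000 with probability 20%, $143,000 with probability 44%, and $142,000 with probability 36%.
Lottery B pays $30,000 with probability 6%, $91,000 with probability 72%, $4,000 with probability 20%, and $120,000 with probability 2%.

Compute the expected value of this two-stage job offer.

$76,702.40

EV(A) = 0.2 × 40000 + 0.44 × 143000 + 0.36 × 142000 = 8000 + 62920 + 51120 = 122040
EV(B) = 0.06 × 30000 + 0.72 × 91000 + 0.2 × 4000 + 0.02 × 120000 = 1800 + 65520 + 800 + 2400 = 70520
Overall = 0.12 × 122040 + 0.88 × 70520 = 14644.8 + 62057.6 = 76702.4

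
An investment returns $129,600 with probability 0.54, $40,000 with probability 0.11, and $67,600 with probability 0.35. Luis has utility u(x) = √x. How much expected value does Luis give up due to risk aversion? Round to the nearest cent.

E[u] = 0.54·√129600 + 0.11·√40000 + 0.35·√67600 = 0.54·360 + 0.11·200 + 0.35·260 = 307.4
CE = (307.4)² = 94494.76
Risk premium = EV − CE = 98044 − 94494.76 = 3549.24

$3,549.24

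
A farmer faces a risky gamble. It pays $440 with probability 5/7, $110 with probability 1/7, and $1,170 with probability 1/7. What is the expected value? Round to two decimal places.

EV = 5/7 × 440 + 1/7 × 110 + 1/7 × 1170 = 314.2857 + 15.7143 + 167.1429 = 497.1429

$497.14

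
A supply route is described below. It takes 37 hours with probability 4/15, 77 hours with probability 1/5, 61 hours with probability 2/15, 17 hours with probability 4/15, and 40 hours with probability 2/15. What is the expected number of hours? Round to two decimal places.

EV = 4/15 × 37 + 1/5 × 77 + 2/15 × 61 + 4/15 × 17 + 2/15 × 40 = 9.8667 + 15.4 + 8.1333 + 4.5333 + 5.3333 = 43.2667

43.27 hours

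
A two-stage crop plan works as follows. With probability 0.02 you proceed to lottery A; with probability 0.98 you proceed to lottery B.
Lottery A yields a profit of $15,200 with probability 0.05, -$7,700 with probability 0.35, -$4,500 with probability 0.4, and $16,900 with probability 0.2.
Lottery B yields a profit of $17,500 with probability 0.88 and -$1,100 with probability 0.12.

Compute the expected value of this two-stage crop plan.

EV(A) = 0.05 × 15200 + 0.35 × (-7700) + 0.4 × (-4500) + 0.2 × 16900 = 760 − 2695 − 1800 + 3380 = -355
EV(B) = 0.88 × 17500 + 0.12 × (-1100) = 15400 − 132 = 15268
Overall = 0.02 × (-355) + 0.98 × 15268 = -7.1 + 14962.64 = 14955.54

$14,955.54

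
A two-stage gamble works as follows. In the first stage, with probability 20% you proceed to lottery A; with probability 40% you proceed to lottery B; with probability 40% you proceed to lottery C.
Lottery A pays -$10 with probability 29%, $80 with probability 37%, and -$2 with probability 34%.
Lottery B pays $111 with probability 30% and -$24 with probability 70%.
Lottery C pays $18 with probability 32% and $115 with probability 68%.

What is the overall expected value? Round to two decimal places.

EV(A) = 0.29 × (-10) + 0.37 × 80 + 0.34 × (-2) = -2.9 + 29.6 − 0.68 = 26.02
EV(B) = 0.3 × 111 + 0.7 × (-24) = 33.3 − 16.8 = 16.5
EV(C) = 0.32 × 18 + 0.68 × 115 = 5.76 + 78.2 = 83.96
Overall = 0.2 × 26.02 + 0.4 × 16.5 + 0.4 × 83.96 = 5.204 + 6.6 + 33.584 = 45.388

$45.39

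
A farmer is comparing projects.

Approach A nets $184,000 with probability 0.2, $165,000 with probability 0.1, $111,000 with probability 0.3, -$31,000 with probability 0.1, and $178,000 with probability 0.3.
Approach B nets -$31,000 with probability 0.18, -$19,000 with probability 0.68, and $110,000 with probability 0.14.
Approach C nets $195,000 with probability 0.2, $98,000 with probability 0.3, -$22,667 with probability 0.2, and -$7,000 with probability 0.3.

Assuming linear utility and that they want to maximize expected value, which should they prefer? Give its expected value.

Approach A ($136,900)

Approach A = 0.2 × 184000 + 0.1 × 165000 + 0.3 × 111000 + 0.1 × (-31000) + 0.3 × 178000 = 36800 + 16500 + 33300 − 3100 + 53400 = 136900
Approach B = 0.18 × (-31000) + 0.68 × (-19000) + 0.14 × 110000 = -5580 − 12920 + 15400 = -3100
Approach C = 0.2 × 195000 + 0.3 × 98000 + 0.2 × (-22667) + 0.3 × (-7000) = 39000 + 29400 − 4533.4 − 2100 = 61766.6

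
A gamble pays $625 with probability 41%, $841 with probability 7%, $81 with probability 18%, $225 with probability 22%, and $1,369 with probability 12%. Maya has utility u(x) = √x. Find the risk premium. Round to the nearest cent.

$75.19

E[u] = 0.41·√625 + 0.07·√841 + 0.18·√81 + 0.22·√225 + 0.12·√1369 = 0.41·25 + 0.07·29 + 0.18·9 + 0.22·15 + 0.12·37 = 21.64
CE = (21.64)² = 468.2896
Risk premium = EV − CE = 543.48 − 468.2896 = 75.1904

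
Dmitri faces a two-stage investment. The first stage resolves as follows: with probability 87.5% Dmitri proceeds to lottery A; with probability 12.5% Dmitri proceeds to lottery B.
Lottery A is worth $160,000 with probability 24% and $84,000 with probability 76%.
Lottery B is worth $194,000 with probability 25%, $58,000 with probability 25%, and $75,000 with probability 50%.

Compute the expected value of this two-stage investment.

$102,022.50

EV(A) = 0.24 × 160000 + 0.76 × 84000 = 38400 + 63840 = 102240
EV(B) = 0.25 × 194000 + 0.25 × 58000 + 0.5 × 75000 = 48500 + 14500 + 37500 = 100500
Overall = 0.875 × 102240 + 0.125 × 100500 = 89460 + 12562.5 = 102022.5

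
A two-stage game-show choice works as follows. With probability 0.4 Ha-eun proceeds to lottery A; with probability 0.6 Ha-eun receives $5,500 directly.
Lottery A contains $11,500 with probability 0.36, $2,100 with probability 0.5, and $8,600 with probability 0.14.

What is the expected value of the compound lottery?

EV(A) = 0.36 × 11500 + 0.5 × 2100 + 0.14 × 8600 = 4140 + 1050 + 1204 = 6394
Branch B: 5500 (certain)
Overall = 0.4 × 6394 + 0.6 × 5500 = 2557.6 + 3300 = 5857.6

$5,857.60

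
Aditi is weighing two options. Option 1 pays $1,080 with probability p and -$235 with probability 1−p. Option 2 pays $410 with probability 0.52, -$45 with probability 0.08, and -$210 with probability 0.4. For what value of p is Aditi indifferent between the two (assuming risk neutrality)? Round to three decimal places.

p = 0.274

EV(Option 2) = 0.52 × 410 + 0.08 × (-45) + 0.4 × (-210) = 213.2 − 3.6 − 84 = 125.6
p·1080 + (1−p)·(-235) = 125.6
1315p − 235 = 125.6
p = (125.6 + 235) / 1315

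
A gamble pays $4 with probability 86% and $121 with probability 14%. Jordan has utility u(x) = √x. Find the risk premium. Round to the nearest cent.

$9.75

E[u] = 0.86·√4 + 0.14·√121 = 0.86·2 + 0.14·11 = 3.26
CE = (3.26)² = 10.6276
Risk premium = EV − CE = 20.38 − 10.6276 = 9.7524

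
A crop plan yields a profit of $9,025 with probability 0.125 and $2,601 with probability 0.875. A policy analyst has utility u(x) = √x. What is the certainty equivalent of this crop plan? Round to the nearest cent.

E[u] = 0.125·√9025 + 0.875·√2601 = 0.125·95 + 0.875·51 = 56.5
CE = (56.5)² = 3192.25

$3,192.25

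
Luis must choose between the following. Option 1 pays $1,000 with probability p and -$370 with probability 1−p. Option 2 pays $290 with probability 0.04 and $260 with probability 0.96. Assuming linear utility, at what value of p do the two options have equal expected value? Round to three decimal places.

EV(Option 2) = 0.04 × 290 + 0.96 × 260 = 11.6 + 249.6 = 261.2
p·1000 + (1−p)·(-370) = 261.2
1370p − 370 = 261.2
p = (261.2 + 370) / 1370

p = 0.461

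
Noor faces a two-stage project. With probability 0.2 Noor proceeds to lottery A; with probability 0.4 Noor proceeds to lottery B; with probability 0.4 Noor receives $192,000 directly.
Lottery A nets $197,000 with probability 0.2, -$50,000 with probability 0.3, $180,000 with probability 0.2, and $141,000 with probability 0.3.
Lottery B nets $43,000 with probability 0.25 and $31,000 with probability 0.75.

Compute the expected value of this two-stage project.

$110,940

EV(A) = 0.2 × 197000 + 0.3 × (-50000) + 0.2 × 180000 + 0.3 × 141000 = 39400 − 15000 + 36000 + 42300 = 102700
EV(B) = 0.25 × 43000 + 0.75 × 31000 = 10750 + 23250 = 34000
Branch C: 192000 (certain)
Overall = 0.2 × 102700 + 0.4 × 34000 + 0.4 × 192000 = 20540 + 13600 + 76800 = 110940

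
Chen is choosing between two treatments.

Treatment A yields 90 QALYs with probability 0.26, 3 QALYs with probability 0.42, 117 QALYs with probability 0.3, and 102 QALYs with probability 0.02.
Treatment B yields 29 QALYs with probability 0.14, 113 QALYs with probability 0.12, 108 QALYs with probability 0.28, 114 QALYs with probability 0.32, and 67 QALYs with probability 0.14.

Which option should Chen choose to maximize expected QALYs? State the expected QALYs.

Treatment A = 0.26 × 90 + 0.42 × 3 + 0.3 × 117 + 0.02 × 102 = 23.4 + 1.26 + 35.1 + 2.04 = 61.8
Treatment B = 0.14 × 29 + 0.12 × 113 + 0.28 × 108 + 0.32 × 114 + 0.14 × 67 = 4.06 + 13.56 + 30.24 + 36.48 + 9.38 = 93.72

Treatment B (93.72 QALYs)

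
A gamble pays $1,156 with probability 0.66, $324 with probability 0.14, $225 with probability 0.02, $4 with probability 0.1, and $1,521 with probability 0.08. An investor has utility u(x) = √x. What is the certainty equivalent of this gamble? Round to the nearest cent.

$816.82

E[u] = 0.66·√1156 + 0.14·√324 + 0.02·√225 + 0.1·√4 + 0.08·√1521 = 0.66·34 + 0.14·18 + 0.02·15 + 0.1·2 + 0.08·39 = 28.58
CE = (28.58)² = 816.8164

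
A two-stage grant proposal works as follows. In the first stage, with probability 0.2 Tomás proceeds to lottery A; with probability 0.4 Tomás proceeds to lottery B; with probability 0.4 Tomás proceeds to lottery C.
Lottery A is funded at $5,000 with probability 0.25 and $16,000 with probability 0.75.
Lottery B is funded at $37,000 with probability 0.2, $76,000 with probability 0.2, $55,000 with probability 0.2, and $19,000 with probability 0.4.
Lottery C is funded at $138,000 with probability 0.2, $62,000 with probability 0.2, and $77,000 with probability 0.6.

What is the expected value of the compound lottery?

$53,610

EV(A) = 0.25 × 5000 + 0.75 × 16000 = 1250 + 12000 = 13250
EV(B) = 0.2 × 37000 + 0.2 × 76000 + 0.2 × 55000 + 0.4 × 19000 = 7400 + 15200 + 11000 + 7600 = 41200
EV(C) = 0.2 × 138000 + 0.2 × 62000 + 0.6 × 77000 = 27600 + 12400 + 46200 = 86200
Overall = 0.2 × 13250 + 0.4 × 41200 + 0.4 × 86200 = 2650 + 16480 + 34480 = 53610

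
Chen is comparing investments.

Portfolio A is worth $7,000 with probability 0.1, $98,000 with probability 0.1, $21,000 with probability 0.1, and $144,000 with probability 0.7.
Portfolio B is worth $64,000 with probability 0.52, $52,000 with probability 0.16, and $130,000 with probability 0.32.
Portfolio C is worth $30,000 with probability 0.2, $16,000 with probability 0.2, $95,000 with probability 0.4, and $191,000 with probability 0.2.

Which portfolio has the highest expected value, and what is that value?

Portfolio A ($113,400)

Portfolio A = 0.1 × 7000 + 0.1 × 98000 + 0.1 × 21000 + 0.7 × 144000 = 700 + 9800 + 2100 + 100800 = 113400
Portfolio B = 0.52 × 64000 + 0.16 × 52000 + 0.32 × 130000 = 33280 + 8320 + 41600 = 83200
Portfolio C = 0.2 × 30000 + 0.2 × 16000 + 0.4 × 95000 + 0.2 × 191000 = 6000 + 3200 + 38000 + 38200 = 85400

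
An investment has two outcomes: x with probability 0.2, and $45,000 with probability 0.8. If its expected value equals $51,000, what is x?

0.2·x + 0.8·45000 = 51000
0.2·x = 51000 − 36000 = 15000
x = 15000 / 0.2 = 75000

x = $75,000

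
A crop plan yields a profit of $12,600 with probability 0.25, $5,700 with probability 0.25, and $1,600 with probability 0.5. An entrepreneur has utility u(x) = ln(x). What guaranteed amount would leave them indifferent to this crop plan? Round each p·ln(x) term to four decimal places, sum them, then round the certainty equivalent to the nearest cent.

$3,682.69

E[u] = 0.25·ln(12600) + 0.25·ln(5700) + 0.5·ln(1600) = 2.3604 + 2.1621 + 3.6889 = 8.2114
CE = e^8.2114 ≈ 3682.69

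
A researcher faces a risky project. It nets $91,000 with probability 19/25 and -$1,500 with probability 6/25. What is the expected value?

EV = 19/25 × 91000 + 6/25 × (-1500) = 69160 − 360 = 68800

$68,800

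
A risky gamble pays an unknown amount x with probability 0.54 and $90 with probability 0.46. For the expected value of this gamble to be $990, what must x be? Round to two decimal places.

x = $1,756.67

0.54·x + 0.46·90 = 990
0.54·x = 990 − 41.4 = 948.6
x = 948.6 / 0.54 = 1756.6667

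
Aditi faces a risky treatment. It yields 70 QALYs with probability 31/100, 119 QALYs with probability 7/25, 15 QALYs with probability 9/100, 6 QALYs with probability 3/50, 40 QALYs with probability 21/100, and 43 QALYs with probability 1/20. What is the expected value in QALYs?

EV = 31/100 × 70 + 7/25 × 119 + 9/100 × 15 + 3/50 × 6 + 21/100 × 40 + 1/20 × 43 = 21.7 + 33.32 + 1.35 + 0.36 + 8.4 + 2.15 = 67.28

67.28 QALYs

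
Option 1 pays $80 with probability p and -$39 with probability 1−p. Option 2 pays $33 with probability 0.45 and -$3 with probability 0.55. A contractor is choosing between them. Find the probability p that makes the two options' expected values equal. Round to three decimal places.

p = 0.439

EV(Option 2) = 0.45 × 33 + 0.55 × (-3) = 14.85 − 1.65 = 13.2
p·80 + (1−p)·(-39) = 13.2
119p − 39 = 13.2
p = (13.2 + 39) / 119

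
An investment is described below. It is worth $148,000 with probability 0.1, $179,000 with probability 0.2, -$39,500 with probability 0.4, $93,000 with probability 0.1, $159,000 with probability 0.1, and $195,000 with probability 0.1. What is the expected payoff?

EV = 0.1 × 148000 + 0.2 × 179000 + 0.4 × (-39500) + 0.1 × 93000 + 0.1 × 159000 + 0.1 × 195000 = 14800 + 35800 − 15800 + 9300 + 15900 + 19500 = 79500

$79,500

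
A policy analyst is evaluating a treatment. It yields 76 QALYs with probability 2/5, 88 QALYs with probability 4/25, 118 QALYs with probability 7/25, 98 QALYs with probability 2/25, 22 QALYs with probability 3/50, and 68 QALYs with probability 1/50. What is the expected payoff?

EV = 2/5 × 76 + 4/25 × 88 + 7/25 × 118 + 2/25 × 98 + 3/50 × 22 + 1/50 × 68 = 30.4 + 14.08 + 33.04 + 7.84 + 1.32 + 1.36 = 88.04

88.04 QALYs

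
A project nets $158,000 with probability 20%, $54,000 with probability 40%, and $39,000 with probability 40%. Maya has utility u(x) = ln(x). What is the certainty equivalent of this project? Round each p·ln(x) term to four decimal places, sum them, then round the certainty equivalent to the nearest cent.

$58,764.90

E[u] = 0.2·ln(158000) + 0.4·ln(54000) + 0.4·ln(39000) = 2.3941 + 4.3587 + 4.2285 = 10.9813
CE = e^10.9813 ≈ 58764.90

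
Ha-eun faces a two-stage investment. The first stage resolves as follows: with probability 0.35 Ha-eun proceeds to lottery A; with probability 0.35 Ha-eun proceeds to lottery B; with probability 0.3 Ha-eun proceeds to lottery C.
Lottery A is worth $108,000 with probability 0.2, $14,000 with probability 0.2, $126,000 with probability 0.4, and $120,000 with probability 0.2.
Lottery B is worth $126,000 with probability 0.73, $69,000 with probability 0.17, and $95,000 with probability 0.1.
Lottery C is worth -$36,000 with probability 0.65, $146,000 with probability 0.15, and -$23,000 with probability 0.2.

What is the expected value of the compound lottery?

EV(A) = 0.2 × 108000 + 0.2 × 14000 + 0.4 × 126000 + 0.2 × 120000 = 21600 + 2800 + 50400 + 24000 = 98800
EV(B) = 0.73 × 126000 + 0.17 × 69000 + 0.1 × 95000 = 91980 + 11730 + 9500 = 113210
EV(C) = 0.65 × (-36000) + 0.15 × 146000 + 0.2 × (-23000) = -23400 + 21900 − 4600 = -6100
Overall = 0.35 × 98800 + 0.35 × 113210 + 0.3 × (-6100) = 34580 + 39623.5 − 1830 = 72373.5

$72,373.50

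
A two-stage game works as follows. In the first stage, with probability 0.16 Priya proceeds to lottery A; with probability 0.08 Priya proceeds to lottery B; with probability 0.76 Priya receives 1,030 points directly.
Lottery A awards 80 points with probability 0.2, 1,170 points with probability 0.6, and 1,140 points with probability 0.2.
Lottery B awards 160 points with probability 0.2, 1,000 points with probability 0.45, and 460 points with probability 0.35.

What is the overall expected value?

985.6 points

EV(A) = 0.2 × 80 + 0.6 × 1170 + 0.2 × 1140 = 16 + 702 + 228 = 946
EV(B) = 0.2 × 160 + 0.45 × 1000 + 0.35 × 460 = 32 + 450 + 161 = 643
Branch C: 1030 (certain)
Overall = 0.16 × 946 + 0.08 × 643 + 0.76 × 1030 = 151.36 + 51.44 + 782.8 = 985.6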